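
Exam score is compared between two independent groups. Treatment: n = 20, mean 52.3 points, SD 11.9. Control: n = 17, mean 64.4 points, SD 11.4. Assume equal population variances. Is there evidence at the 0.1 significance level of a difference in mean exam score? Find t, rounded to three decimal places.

-3.142

Let group 1 = treatment, group 2 = control. H0: μ_1 = μ_2; H1: μ_1 ≠ μ_2 (two-sample pooled-variance t-test, two-sided).
s_p² = [(20−1)·11.9² + (17−1)·11.4²]/(20+17−2) = 136.284
t = (52.3 − 64.4)/√[136.284·(1/20 + 1/17)] = -3.142
df = n₁ + n₂ − 2 = 35
Two-sided p-value ≈ 0.003
Since p ≈ 0.003 < α = 0.1, reject H0; the evidence is statistically significant.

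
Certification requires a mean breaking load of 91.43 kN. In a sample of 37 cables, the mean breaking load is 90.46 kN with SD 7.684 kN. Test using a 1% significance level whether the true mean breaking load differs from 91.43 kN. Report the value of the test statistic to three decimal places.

-0.768

H0: μ = 91.43; H1: μ ≠ 91.43 (one-sample t-test, two-sided).
t = (x̄ − μ₀)/(s/√n) = (90.46 − 91.43)/(7.684/√37) = -0.768
df = n − 1 = 36
Two-sided p-value ≈ 0.4476
Since p ≈ 0.4476 > α = 0.01, fail to reject H0; the data do not provide sufficient evidence against H0.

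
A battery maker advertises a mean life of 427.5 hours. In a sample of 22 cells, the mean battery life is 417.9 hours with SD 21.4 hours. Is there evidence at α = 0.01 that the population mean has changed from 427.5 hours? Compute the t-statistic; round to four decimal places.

H0: μ = 427.5; H1: μ ≠ 427.5 (one-sample t-test, two-sided).
t = (x̄ − μ₀)/(s/√n) = (417.9 − 427.5)/(21.4/√22) = -2.1041
df = n − 1 = 21
Two-sided p-value ≈ 0.048
Since p ≈ 0.048 > α = 0.01, fail to reject H0; the data do not provide sufficient evidence against H0.

-2.1041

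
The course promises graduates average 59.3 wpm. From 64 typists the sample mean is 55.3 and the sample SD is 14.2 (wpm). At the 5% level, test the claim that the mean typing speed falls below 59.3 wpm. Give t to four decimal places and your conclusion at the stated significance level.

H0: μ = 59.3; H1: μ < 59.3 (one-sample t-test, left-tailed).
t = (x̄ − μ₀)/(s/√n) = (55.3 − 59.3)/(14.2/√64) = -2.2535
df = n − 1 = 63
p-value = P(T ≤ -2.2535) ≈ 0.014
Since p ≈ 0.014 < α = 0.05, reject H0; the evidence is statistically significant.

t = -2.2535; reject H0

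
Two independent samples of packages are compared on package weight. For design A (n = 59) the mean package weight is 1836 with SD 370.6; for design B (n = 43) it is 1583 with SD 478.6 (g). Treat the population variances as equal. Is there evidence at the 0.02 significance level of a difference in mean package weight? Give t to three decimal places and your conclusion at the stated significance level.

Let group 1 = design A, group 2 = design B. H0: μ_1 = μ_2; H1: μ_1 ≠ μ_2 (two-sample pooled-variance t-test, two-sided).
s_p² = [(59−1)·370.6² + (43−1)·478.6²]/(59+43−2) = 175864
t = (1836 − 1583)/√[175864·(1/59 + 1/43)] = 3.009
df = n₁ + n₂ − 2 = 100
Two-sided p-value ≈ 0.0033
Since p ≈ 0.0033 < α = 0.02, reject H0; the evidence is statistically significant.

t = 3.009; reject H0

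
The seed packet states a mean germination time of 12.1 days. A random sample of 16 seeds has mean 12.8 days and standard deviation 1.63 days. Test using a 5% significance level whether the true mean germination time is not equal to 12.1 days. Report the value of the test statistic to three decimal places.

1.718

H0: μ = 12.1; H1: μ ≠ 12.1 (one-sample t-test, two-sided).
t = (x̄ − μ₀)/(s/√n) = (12.8 − 12.1)/(1.63/√16) = 1.718
df = n − 1 = 15
Two-sided p-value ≈ 0.1064
Since p ≈ 0.1064 > α = 0.05, fail to reject H0; the data do not provide sufficient evidence against H0.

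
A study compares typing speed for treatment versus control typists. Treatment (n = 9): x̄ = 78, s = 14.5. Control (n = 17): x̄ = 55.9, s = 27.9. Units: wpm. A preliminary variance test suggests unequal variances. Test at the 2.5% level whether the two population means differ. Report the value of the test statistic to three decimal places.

2.658

Let group 1 = treatment, group 2 = control. H0: μ_1 = μ_2; H1: μ_1 ≠ μ_2 (Welch's two-sample t-test, two-sided).
t = (x̄_1 − x̄_2)/√(s_1²/n_1 + s_2²/n_2) = (78 − 55.9)/√(14.5²/9 + 27.9²/17) = 2.658
Welch–Satterthwaite df ≈ 24.00
Two-sided p-value ≈ 0.014
Since p ≈ 0.014 < α = 0.025, reject H0; the evidence is statistically significant.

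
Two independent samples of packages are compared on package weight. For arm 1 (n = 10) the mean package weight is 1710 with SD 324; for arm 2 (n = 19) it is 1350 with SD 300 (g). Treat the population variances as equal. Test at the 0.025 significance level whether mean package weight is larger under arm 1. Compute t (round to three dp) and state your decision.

t = 2.990; reject H0

Let group 1 = arm 1, group 2 = arm 2. H0: μ_1 = μ_2; H1: μ_1 > μ_2 (two-sample pooled-variance t-test, right-tailed).
s_p² = [(10−1)·324² + (19−1)·300²]/(10+19−2) = 94992
t = (1710 − 1350)/√[94992·(1/10 + 1/19)] = 2.990
df = n₁ + n₂ − 2 = 27
p-value = P(T ≥ 2.990) ≈ 0.003
Since p ≈ 0.003 < α = 0.025, reject H0; the evidence is statistically significant.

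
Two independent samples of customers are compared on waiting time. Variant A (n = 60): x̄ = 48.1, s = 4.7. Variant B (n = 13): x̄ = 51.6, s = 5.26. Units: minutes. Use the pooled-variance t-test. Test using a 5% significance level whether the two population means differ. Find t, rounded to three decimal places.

-2.384

Let group 1 = variant A, group 2 = variant B. H0: μ_1 = μ_2; H1: μ_1 ≠ μ_2 (two-sample pooled-variance t-test, two-sided).
s_p² = [(60−1)·4.7² + (13−1)·5.26²]/(60+13−2) = 23.0327
t = (48.1 − 51.6)/√[23.0327·(1/60 + 1/13)] = -2.384
df = n₁ + n₂ − 2 = 71
Two-sided p-value ≈ 0.020
Since p ≈ 0.020 < α = 0.05, reject H0; the data support H1.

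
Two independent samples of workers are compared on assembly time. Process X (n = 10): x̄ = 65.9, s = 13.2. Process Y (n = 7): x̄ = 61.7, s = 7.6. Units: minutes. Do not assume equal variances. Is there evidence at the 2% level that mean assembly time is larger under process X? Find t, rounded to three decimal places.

Let group 1 = process X, group 2 = process Y. H0: μ_1 = μ_2; H1: μ_1 > μ_2 (Welch's two-sample t-test, right-tailed).
t = (x̄_1 − x̄_2)/√(s_1²/n_1 + s_2²/n_2) = (65.9 − 61.7)/√(13.2²/10 + 7.6²/7) = 0.829
Welch–Satterthwaite df ≈ 14.62
p-value = P(T ≥ 0.829) ≈ 0.2102
Since p ≈ 0.2102 > α = 0.02, fail to reject H0; the evidence is not statistically significant.

0.829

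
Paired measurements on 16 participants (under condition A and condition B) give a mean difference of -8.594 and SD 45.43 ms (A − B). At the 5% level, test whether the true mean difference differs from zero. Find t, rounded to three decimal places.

-0.757

H0: μ_d = 0; H1: μ_d ≠ 0 (paired t-test on the differences, two-sided).
t = d̄/(s_d/√n) = -8.594/(45.43/√16) = -0.757
df = n − 1 = 15
Two-sided p-value ≈ 0.461
Since p ≈ 0.461 > α = 0.05, fail to reject H0; the data do not provide sufficient evidence against H0.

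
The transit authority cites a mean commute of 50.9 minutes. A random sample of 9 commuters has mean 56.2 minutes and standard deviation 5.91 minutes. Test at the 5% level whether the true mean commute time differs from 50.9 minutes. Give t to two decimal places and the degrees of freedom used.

H0: μ = 50.9; H1: μ ≠ 50.9 (one-sample t-test, two-sided).
t = (x̄ − μ₀)/(s/√n) = (56.2 − 50.9)/(5.91/√9) = 2.69
df = n − 1 = 8
Two-sided p-value ≈ 0.0275
Since p ≈ 0.0275 < α = 0.05, reject H0; the evidence is statistically significant.

t = 2.69, df = 8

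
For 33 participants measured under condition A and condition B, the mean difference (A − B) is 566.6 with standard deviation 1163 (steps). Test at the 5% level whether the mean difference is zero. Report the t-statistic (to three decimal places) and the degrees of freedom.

t = 2.799, df = 32

H0: μ_d = 0; H1: μ_d ≠ 0 (paired t-test on the differences, two-sided).
t = d̄/(s_d/√n) = 566.6/(1163/√33) = 2.799
df = n − 1 = 32
Two-sided p-value ≈ 0.009
Since p ≈ 0.009 < α = 0.05, reject H0; the data support H1.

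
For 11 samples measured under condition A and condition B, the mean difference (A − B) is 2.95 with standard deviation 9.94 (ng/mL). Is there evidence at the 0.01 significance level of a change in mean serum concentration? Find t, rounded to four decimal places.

0.9843

H0: μ_d = 0; H1: μ_d ≠ 0 (paired t-test on the differences, two-sided).
t = d̄/(s_d/√n) = 2.95/(9.94/√11) = 0.9843
df = n − 1 = 10
Two-sided p-value ≈ 0.348
Since p ≈ 0.348 > α = 0.01, fail to reject H0; the data do not provide sufficient evidence against H0.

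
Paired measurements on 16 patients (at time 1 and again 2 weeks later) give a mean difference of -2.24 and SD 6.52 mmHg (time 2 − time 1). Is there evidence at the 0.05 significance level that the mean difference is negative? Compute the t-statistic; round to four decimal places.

-1.3742

H0: μ_d = 0; H1: μ_d < 0 (paired t-test on the differences, left-tailed).
t = d̄/(s_d/√n) = -2.24/(6.52/√16) = -1.3742
df = n − 1 = 15
p-value = P(T ≤ -1.3742) ≈ 0.0948
Since p ≈ 0.0948 > α = 0.05, fail to reject H0; the evidence is not statistically significant.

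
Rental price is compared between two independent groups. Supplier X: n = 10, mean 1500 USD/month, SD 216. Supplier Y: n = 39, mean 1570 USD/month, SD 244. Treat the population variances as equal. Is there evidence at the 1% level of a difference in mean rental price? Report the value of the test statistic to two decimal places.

Let group 1 = supplier X, group 2 = supplier Y. H0: μ_1 = μ_2; H1: μ_1 ≠ μ_2 (two-sample pooled-variance t-test, two-sided).
s_p² = [(10−1)·216² + (39−1)·244²]/(10+39−2) = 57069.6
t = (1500 − 1570)/√[57069.6·(1/10 + 1/39)] = -0.83
df = n₁ + n₂ − 2 = 47
Two-sided p-value ≈ 0.413
Since p ≈ 0.413 > α = 0.01, fail to reject H0; the evidence is not statistically significant.

-0.83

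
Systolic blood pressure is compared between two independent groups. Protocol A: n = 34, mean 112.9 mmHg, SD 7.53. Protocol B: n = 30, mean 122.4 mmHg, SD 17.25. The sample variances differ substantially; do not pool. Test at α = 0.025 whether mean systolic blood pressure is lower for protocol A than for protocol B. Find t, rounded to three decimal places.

Let group 1 = protocol A, group 2 = protocol B. H0: μ_1 = μ_2; H1: μ_1 < μ_2 (Welch's two-sample t-test, left-tailed).
t = (x̄_1 − x̄_2)/√(s_1²/n_1 + s_2²/n_2) = (112.9 − 122.4)/√(7.53²/34 + 17.25²/30) = -2.791
Welch–Satterthwaite df ≈ 38.61
p-value = P(T ≤ -2.791) ≈ 0.004
Since p ≈ 0.004 < α = 0.025, reject H0; the data support H1.

-2.791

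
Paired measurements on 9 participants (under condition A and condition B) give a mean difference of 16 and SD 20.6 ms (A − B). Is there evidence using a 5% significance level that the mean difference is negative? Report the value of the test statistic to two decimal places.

2.33

H0: μ_d = 0; H1: μ_d < 0 (paired t-test on the differences, left-tailed).
t = d̄/(s_d/√n) = 16/(20.6/√9) = 2.33
df = n − 1 = 8
p-value = P(T ≤ 2.33) ≈ 0.976
Since p ≈ 0.976 > α = 0.05, fail to reject H0; the data do not provide sufficient evidence against H0.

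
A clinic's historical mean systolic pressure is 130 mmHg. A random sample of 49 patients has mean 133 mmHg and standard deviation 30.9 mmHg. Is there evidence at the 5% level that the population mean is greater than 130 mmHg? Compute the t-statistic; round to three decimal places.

0.680

H0: μ = 130; H1: μ > 130 (one-sample t-test, right-tailed).
t = (x̄ − μ₀)/(s/√n) = (133 − 130)/(30.9/√49) = 0.680
df = n − 1 = 48
p-value = P(T ≥ 0.680) ≈ 0.250
Since p ≈ 0.250 > α = 0.05, fail to reject H0; the data do not provide sufficient evidence against H0.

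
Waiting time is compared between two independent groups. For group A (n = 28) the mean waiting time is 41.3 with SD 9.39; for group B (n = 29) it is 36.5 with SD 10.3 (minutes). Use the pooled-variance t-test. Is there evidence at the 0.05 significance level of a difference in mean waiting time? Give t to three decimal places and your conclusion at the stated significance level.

t = 1.837; fail to reject H0

Let group 1 = group A, group 2 = group B. H0: μ_1 = μ_2; H1: μ_1 ≠ μ_2 (two-sample pooled-variance t-test, two-sided).
s_p² = [(28−1)·9.39² + (29−1)·10.3²]/(28+29−2) = 97.2939
t = (41.3 − 36.5)/√[97.2939·(1/28 + 1/29)] = 1.837
df = n₁ + n₂ − 2 = 55
Two-sided p-value ≈ 0.0717
Since p ≈ 0.0717 > α = 0.05, fail to reject H0; the evidence is not statistically significant.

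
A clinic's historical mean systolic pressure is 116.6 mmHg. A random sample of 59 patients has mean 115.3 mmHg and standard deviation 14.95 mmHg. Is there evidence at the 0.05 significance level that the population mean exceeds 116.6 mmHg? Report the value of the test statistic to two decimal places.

H0: μ = 116.6; H1: μ > 116.6 (one-sample t-test, right-tailed).
t = (x̄ − μ₀)/(s/√n) = (115.3 − 116.6)/(14.95/√59) = -0.67
df = n − 1 = 58
p-value = P(T ≥ -0.67) ≈ 0.7466
Since p ≈ 0.7466 > α = 0.05, fail to reject H0; the data do not provide sufficient evidence against H0.

-0.67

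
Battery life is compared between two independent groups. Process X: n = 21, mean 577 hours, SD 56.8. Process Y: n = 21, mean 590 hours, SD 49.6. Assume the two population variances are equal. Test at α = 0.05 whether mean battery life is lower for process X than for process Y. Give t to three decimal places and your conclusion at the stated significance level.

Let group 1 = process X, group 2 = process Y. H0: μ_1 = μ_2; H1: μ_1 < μ_2 (two-sample pooled-variance t-test, left-tailed).
s_p² = [(21−1)·56.8² + (21−1)·49.6²]/(21+21−2) = 2843.2
t = (577 − 590)/√[2843.2·(1/21 + 1/21)] = -0.790
df = n₁ + n₂ − 2 = 40
p-value = P(T ≤ -0.790) ≈ 0.2171
Since p ≈ 0.2171 > α = 0.05, fail to reject H0; the data do not provide sufficient evidence against H0.

t = -0.790; fail to reject H0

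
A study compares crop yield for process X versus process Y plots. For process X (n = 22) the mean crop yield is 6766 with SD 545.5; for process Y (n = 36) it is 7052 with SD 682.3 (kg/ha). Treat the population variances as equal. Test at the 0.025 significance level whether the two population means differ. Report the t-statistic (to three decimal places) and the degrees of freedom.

t = -1.666, df = 56

Let group 1 = process X, group 2 = process Y. H0: μ_1 = μ_2; H1: μ_1 ≠ μ_2 (two-sample pooled-variance t-test, two-sided).
s_p² = [(22−1)·545.5² + (36−1)·682.3²]/(22+36−2) = 402547
t = (6766 − 7052)/√[402547·(1/22 + 1/36)] = -1.666
df = n₁ + n₂ − 2 = 56
Two-sided p-value ≈ 0.1014
Since p ≈ 0.1014 > α = 0.025, fail to reject H0; the evidence is not statistically significant.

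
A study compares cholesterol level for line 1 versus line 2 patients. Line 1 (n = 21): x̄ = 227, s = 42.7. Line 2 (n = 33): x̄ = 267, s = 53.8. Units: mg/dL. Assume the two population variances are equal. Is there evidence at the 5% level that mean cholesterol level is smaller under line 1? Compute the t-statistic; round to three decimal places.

Let group 1 = line 1, group 2 = line 2. H0: μ_1 = μ_2; H1: μ_1 < μ_2 (two-sample pooled-variance t-test, left-tailed).
s_p² = [(21−1)·42.7² + (33−1)·53.8²]/(21+33−2) = 2482.46
t = (227 − 267)/√[2482.46·(1/21 + 1/33)] = -2.876
df = n₁ + n₂ − 2 = 52
p-value = P(T ≤ -2.876) ≈ 0.003
Since p ≈ 0.003 < α = 0.05, reject H0; the evidence is statistically significant.

-2.876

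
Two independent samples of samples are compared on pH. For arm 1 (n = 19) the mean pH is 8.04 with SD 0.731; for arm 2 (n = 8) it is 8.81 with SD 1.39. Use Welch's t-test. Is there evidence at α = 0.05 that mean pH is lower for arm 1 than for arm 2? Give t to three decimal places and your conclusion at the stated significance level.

Let group 1 = arm 1, group 2 = arm 2. H0: μ_1 = μ_2; H1: μ_1 < μ_2 (Welch's two-sample t-test, left-tailed).
t = (x̄_1 − x̄_2)/√(s_1²/n_1 + s_2²/n_2) = (8.04 − 8.81)/√(0.731²/19 + 1.39²/8) = -1.483
Welch–Satterthwaite df ≈ 8.68
p-value = P(T ≤ -1.483) ≈ 0.087
Since p ≈ 0.087 > α = 0.05, fail to reject H0; the evidence is not statistically significant.

t = -1.483; fail to reject H0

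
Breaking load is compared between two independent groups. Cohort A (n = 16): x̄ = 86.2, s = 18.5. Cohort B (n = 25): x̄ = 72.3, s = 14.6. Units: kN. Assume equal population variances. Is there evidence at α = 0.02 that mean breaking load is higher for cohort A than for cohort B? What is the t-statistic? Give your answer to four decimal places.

Let group 1 = cohort A, group 2 = cohort B. H0: μ_1 = μ_2; H1: μ_1 > μ_2 (two-sample pooled-variance t-test, right-tailed).
s_p² = [(16−1)·18.5² + (25−1)·14.6²]/(16+25−2) = 262.81
t = (86.2 − 72.3)/√[262.81·(1/16 + 1/25)] = 2.6781
df = n₁ + n₂ − 2 = 39
p-value = P(T ≥ 2.6781) ≈ 0.0054
Since p ≈ 0.0054 < α = 0.02, reject H0; the evidence is statistically significant.

2.6781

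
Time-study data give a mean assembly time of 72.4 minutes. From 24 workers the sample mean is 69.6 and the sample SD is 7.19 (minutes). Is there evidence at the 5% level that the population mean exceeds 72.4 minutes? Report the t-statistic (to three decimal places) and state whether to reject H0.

H0: μ = 72.4; H1: μ > 72.4 (one-sample t-test, right-tailed).
t = (x̄ − μ₀)/(s/√n) = (69.6 − 72.4)/(7.19/√24) = -1.908
df = n − 1 = 23
p-value = P(T ≥ -1.908) ≈ 0.966
Since p ≈ 0.966 > α = 0.05, fail to reject H0; the evidence is not statistically significant.

t = -1.908; fail to reject H0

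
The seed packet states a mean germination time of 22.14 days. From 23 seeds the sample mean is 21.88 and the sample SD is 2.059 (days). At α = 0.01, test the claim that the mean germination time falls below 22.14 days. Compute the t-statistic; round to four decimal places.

H0: μ = 22.14; H1: μ < 22.14 (one-sample t-test, left-tailed).
t = (x̄ − μ₀)/(s/√n) = (21.88 − 22.14)/(2.059/√23) = -0.6056
df = n − 1 = 22
p-value = P(T ≤ -0.6056) ≈ 0.2755
Since p ≈ 0.2755 > α = 0.01, fail to reject H0; the evidence is not statistically significant.

-0.6056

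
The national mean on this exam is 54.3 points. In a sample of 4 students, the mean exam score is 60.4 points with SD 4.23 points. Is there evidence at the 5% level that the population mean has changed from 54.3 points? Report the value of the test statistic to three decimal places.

2.884

H0: μ = 54.3; H1: μ ≠ 54.3 (one-sample t-test, two-sided).
t = (x̄ − μ₀)/(s/√n) = (60.4 − 54.3)/(4.23/√4) = 2.884
df = n − 1 = 3
Two-sided p-value ≈ 0.063
Since p ≈ 0.063 > α = 0.05, fail to reject H0; the evidence is not statistically significant.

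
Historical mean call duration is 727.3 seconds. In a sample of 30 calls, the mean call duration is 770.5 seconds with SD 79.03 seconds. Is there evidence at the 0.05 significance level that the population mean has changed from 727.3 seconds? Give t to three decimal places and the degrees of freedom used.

H0: μ = 727.3; H1: μ ≠ 727.3 (one-sample t-test, two-sided).
t = (x̄ − μ₀)/(s/√n) = (770.5 − 727.3)/(79.03/√30) = 2.994
df = n − 1 = 29
Two-sided p-value ≈ 0.0056
Since p ≈ 0.0056 < α = 0.05, reject H0; the evidence is statistically significant.

t = 2.994, df = 29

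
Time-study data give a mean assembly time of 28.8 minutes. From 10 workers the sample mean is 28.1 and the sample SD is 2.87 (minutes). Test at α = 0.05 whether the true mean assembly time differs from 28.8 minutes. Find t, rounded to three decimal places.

-0.771

H0: μ = 28.8; H1: μ ≠ 28.8 (one-sample t-test, two-sided).
t = (x̄ − μ₀)/(s/√n) = (28.1 − 28.8)/(2.87/√10) = -0.771
df = n − 1 = 9
Two-sided p-value ≈ 0.460
Since p ≈ 0.460 > α = 0.05, fail to reject H0; the data do not provide sufficient evidence against H0.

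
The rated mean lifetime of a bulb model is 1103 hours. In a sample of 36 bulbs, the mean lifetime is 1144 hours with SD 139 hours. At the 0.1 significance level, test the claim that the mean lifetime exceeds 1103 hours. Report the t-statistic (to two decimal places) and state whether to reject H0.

t = 1.77; reject H0

H0: μ = 1103; H1: μ > 1103 (one-sample t-test, right-tailed).
t = (x̄ − μ₀)/(s/√n) = (1144 − 1103)/(139/√36) = 1.77
df = n − 1 = 35
p-value = P(T ≥ 1.77) ≈ 0.043
Since p ≈ 0.043 < α = 0.1, reject H0; the evidence is statistically significant.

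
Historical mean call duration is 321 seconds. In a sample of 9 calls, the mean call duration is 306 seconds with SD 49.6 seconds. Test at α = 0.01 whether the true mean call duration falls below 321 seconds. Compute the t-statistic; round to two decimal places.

-0.91

H0: μ = 321; H1: μ < 321 (one-sample t-test, left-tailed).
t = (x̄ − μ₀)/(s/√n) = (306 − 321)/(49.6/√9) = -0.91
df = n − 1 = 8
p-value = P(T ≤ -0.91) ≈ 0.195
Since p ≈ 0.195 > α = 0.01, fail to reject H0; the evidence is not statistically significant.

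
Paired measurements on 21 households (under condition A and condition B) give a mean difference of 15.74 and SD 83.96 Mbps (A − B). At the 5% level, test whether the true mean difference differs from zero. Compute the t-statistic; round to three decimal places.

H0: μ_d = 0; H1: μ_d ≠ 0 (paired t-test on the differences, two-sided).
t = d̄/(s_d/√n) = 15.74/(83.96/√21) = 0.859
df = n − 1 = 20
Two-sided p-value ≈ 0.4005
Since p ≈ 0.4005 > α = 0.05, fail to reject H0; the evidence is not statistically significant.

0.859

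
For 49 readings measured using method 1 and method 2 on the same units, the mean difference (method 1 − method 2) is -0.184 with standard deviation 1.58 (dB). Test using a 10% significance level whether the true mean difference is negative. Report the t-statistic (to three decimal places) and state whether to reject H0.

H0: μ_d = 0; H1: μ_d < 0 (paired t-test on the differences, left-tailed).
t = d̄/(s_d/√n) = -0.184/(1.58/√49) = -0.815
df = n − 1 = 48
p-value = P(T ≤ -0.815) ≈ 0.209
Since p ≈ 0.209 > α = 0.1, fail to reject H0; the evidence is not statistically significant.

t = -0.815; fail to reject H0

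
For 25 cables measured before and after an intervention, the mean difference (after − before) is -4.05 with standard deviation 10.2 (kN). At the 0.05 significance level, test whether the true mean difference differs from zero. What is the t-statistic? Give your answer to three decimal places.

-1.985

H0: μ_d = 0; H1: μ_d ≠ 0 (paired t-test on the differences, two-sided).
t = d̄/(s_d/√n) = -4.05/(10.2/√25) = -1.985
df = n − 1 = 24
Two-sided p-value ≈ 0.0587
Since p ≈ 0.0587 > α = 0.05, fail to reject H0; the evidence is not statistically significant.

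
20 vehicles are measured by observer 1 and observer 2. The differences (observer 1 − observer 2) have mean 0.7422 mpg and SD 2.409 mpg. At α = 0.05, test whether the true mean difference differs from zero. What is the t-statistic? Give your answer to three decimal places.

H0: μ_d = 0; H1: μ_d ≠ 0 (paired t-test on the differences, two-sided).
t = d̄/(s_d/√n) = 0.7422/(2.409/√20) = 1.378
df = n − 1 = 19
Two-sided p-value ≈ 0.184
Since p ≈ 0.184 > α = 0.05, fail to reject H0; the evidence is not statistically significant.

1.378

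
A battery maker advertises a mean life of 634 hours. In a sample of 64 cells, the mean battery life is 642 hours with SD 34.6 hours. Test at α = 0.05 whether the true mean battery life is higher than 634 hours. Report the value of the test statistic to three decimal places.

1.850

H0: μ = 634; H1: μ > 634 (one-sample t-test, right-tailed).
t = (x̄ − μ₀)/(s/√n) = (642 − 634)/(34.6/√64) = 1.850
df = n − 1 = 63
p-value = P(T ≥ 1.850) ≈ 0.0345
Since p ≈ 0.0345 < α = 0.05, reject H0; the evidence is statistically significant.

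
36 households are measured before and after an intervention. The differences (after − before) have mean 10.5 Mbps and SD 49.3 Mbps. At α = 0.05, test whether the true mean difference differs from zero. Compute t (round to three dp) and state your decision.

H0: μ_d = 0; H1: μ_d ≠ 0 (paired t-test on the differences, two-sided).
t = d̄/(s_d/√n) = 10.5/(49.3/√36) = 1.278
df = n − 1 = 35
Two-sided p-value ≈ 0.210
Since p ≈ 0.210 > α = 0.05, fail to reject H0; the data do not provide sufficient evidence against H0.

t = 1.278; fail to reject H0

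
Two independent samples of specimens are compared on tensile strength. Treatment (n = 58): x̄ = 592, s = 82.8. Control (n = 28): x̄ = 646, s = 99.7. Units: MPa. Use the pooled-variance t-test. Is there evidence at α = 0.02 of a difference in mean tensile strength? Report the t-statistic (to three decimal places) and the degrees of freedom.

Let group 1 = treatment, group 2 = control. H0: μ_1 = μ_2; H1: μ_1 ≠ μ_2 (two-sample pooled-variance t-test, two-sided).
s_p² = [(58−1)·82.8² + (28−1)·99.7²]/(58+28−2) = 7847.21
t = (592 − 646)/√[7847.21·(1/58 + 1/28)] = -2.649
df = n₁ + n₂ − 2 = 84
Two-sided p-value ≈ 0.0096
Since p ≈ 0.0096 < α = 0.02, reject H0; the data support H1.

t = -2.649, df = 84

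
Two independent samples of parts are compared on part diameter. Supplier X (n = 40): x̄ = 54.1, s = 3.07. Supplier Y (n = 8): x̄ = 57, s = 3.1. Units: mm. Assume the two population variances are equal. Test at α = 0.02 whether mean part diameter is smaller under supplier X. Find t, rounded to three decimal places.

Let group 1 = supplier X, group 2 = supplier Y. H0: μ_1 = μ_2; H1: μ_1 < μ_2 (two-sample pooled-variance t-test, left-tailed).
s_p² = [(40−1)·3.07² + (8−1)·3.1²]/(40+8−2) = 9.45307
t = (54.1 − 57)/√[9.45307·(1/40 + 1/8)] = -2.435
df = n₁ + n₂ − 2 = 46
p-value = P(T ≤ -2.435) ≈ 0.0094
Since p ≈ 0.0094 < α = 0.02, reject H0; the data support H1.

-2.435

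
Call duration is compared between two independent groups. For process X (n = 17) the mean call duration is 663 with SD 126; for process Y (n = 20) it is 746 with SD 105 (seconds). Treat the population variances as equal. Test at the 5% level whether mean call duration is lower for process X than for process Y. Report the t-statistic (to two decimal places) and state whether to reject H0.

Let group 1 = process X, group 2 = process Y. H0: μ_1 = μ_2; H1: μ_1 < μ_2 (two-sample pooled-variance t-test, left-tailed).
s_p² = [(17−1)·126² + (20−1)·105²]/(17+20−2) = 13242.6
t = (663 − 746)/√[13242.6·(1/17 + 1/20)] = -2.19
df = n₁ + n₂ − 2 = 35
p-value = P(T ≤ -2.19) ≈ 0.018
Since p ≈ 0.018 < α = 0.05, reject H0; the evidence is statistically significant.

t = -2.19; reject H0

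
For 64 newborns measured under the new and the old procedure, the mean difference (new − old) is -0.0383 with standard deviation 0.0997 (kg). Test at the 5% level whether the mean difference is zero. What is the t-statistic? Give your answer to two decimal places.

-3.07

H0: μ_d = 0; H1: μ_d ≠ 0 (paired t-test on the differences, two-sided).
t = d̄/(s_d/√n) = -0.0383/(0.0997/√64) = -3.07
df = n − 1 = 63
Two-sided p-value ≈ 0.003
Since p ≈ 0.003 < α = 0.05, reject H0; the data support H1.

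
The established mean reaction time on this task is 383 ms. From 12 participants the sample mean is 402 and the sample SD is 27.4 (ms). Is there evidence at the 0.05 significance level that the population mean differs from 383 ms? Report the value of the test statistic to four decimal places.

2.4021

H0: μ = 383; H1: μ ≠ 383 (one-sample t-test, two-sided).
t = (x̄ − μ₀)/(s/√n) = (402 − 383)/(27.4/√12) = 2.4021
df = n − 1 = 11
Two-sided p-value ≈ 0.035
Since p ≈ 0.035 < α = 0.05, reject H0; the evidence is statistically significant.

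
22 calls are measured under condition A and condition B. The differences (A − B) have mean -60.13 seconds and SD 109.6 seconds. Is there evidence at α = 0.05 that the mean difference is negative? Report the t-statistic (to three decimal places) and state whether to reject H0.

H0: μ_d = 0; H1: μ_d < 0 (paired t-test on the differences, left-tailed).
t = d̄/(s_d/√n) = -60.13/(109.6/√22) = -2.573
df = n − 1 = 21
p-value = P(T ≤ -2.573) ≈ 0.009
Since p ≈ 0.009 < α = 0.05, reject H0; the data support H1.

t = -2.573; reject H0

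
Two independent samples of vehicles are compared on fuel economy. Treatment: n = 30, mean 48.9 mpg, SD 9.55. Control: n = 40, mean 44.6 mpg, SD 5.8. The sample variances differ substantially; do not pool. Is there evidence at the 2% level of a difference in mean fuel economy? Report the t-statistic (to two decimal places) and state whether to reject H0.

t = 2.18; fail to reject H0

Let group 1 = treatment, group 2 = control. H0: μ_1 = μ_2; H1: μ_1 ≠ μ_2 (Welch's two-sample t-test, two-sided).
t = (x̄_1 − x̄_2)/√(s_1²/n_1 + s_2²/n_2) = (48.9 − 44.6)/√(9.55²/30 + 5.8²/40) = 2.18
Welch–Satterthwaite df ≈ 44.72
Two-sided p-value ≈ 0.0344
Since p ≈ 0.0344 > α = 0.02, fail to reject H0; the data do not provide sufficient evidence against H0.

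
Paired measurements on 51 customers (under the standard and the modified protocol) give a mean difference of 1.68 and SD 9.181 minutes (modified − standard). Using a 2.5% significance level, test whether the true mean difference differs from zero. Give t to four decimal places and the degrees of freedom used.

t = 1.3068, df = 50

H0: μ_d = 0; H1: μ_d ≠ 0 (paired t-test on the differences, two-sided).
t = d̄/(s_d/√n) = 1.68/(9.181/√51) = 1.3068
df = n − 1 = 50
Two-sided p-value ≈ 0.197
Since p ≈ 0.197 > α = 0.025, fail to reject H0; the evidence is not statistically significant.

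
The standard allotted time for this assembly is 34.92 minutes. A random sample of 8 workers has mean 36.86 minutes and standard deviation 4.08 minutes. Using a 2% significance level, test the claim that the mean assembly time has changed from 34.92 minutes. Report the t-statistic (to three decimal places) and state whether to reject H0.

t = 1.345; fail to reject H0

H0: μ = 34.92; H1: μ ≠ 34.92 (one-sample t-test, two-sided).
t = (x̄ − μ₀)/(s/√n) = (36.86 − 34.92)/(4.08/√8) = 1.345
df = n − 1 = 7
Two-sided p-value ≈ 0.221
Since p ≈ 0.221 > α = 0.02, fail to reject H0; the evidence is not statistically significant.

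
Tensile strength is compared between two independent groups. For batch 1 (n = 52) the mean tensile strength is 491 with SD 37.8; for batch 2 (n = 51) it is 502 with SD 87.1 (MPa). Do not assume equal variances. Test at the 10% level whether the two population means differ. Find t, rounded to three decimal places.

Let group 1 = batch 1, group 2 = batch 2. H0: μ_1 = μ_2; H1: μ_1 ≠ μ_2 (Welch's two-sample t-test, two-sided).
t = (x̄_1 − x̄_2)/√(s_1²/n_1 + s_2²/n_2) = (491 − 502)/√(37.8²/52 + 87.1²/51) = -0.829
Welch–Satterthwaite df ≈ 67.91
Two-sided p-value ≈ 0.4102
Since p ≈ 0.4102 > α = 0.1, fail to reject H0; the evidence is not statistically significant.

-0.829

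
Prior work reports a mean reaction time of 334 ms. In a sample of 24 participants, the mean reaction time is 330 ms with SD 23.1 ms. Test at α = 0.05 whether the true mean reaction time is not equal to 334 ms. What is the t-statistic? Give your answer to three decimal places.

H0: μ = 334; H1: μ ≠ 334 (one-sample t-test, two-sided).
t = (x̄ − μ₀)/(s/√n) = (330 − 334)/(23.1/√24) = -0.848
df = n − 1 = 23
Two-sided p-value ≈ 0.405
Since p ≈ 0.405 > α = 0.05, fail to reject H0; the evidence is not statistically significant.

-0.848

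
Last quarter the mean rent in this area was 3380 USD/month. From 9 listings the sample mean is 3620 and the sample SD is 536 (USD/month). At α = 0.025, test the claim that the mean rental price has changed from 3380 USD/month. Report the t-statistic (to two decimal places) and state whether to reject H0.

t = 1.34; fail to reject H0

H0: μ = 3380; H1: μ ≠ 3380 (one-sample t-test, two-sided).
t = (x̄ − μ₀)/(s/√n) = (3620 − 3380)/(536/√9) = 1.34
df = n − 1 = 8
Two-sided p-value ≈ 0.2160
Since p ≈ 0.2160 > α = 0.025, fail to reject H0; the evidence is not statistically significant.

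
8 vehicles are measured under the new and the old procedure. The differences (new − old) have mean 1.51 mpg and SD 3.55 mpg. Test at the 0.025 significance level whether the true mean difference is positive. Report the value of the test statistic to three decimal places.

H0: μ_d = 0; H1: μ_d > 0 (paired t-test on the differences, right-tailed).
t = d̄/(s_d/√n) = 1.51/(3.55/√8) = 1.203
df = n − 1 = 7
p-value = P(T ≥ 1.203) ≈ 0.1340
Since p ≈ 0.1340 > α = 0.025, fail to reject H0; the data do not provide sufficient evidence against H0.

1.203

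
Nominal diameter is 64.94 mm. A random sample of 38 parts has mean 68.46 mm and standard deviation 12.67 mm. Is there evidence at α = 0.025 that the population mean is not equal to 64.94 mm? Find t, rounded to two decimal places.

1.71

H0: μ = 64.94; H1: μ ≠ 64.94 (one-sample t-test, two-sided).
t = (x̄ − μ₀)/(s/√n) = (68.46 − 64.94)/(12.67/√38) = 1.71
df = n − 1 = 37
Two-sided p-value ≈ 0.0952
Since p ≈ 0.0952 > α = 0.025, fail to reject H0; the evidence is not statistically significant.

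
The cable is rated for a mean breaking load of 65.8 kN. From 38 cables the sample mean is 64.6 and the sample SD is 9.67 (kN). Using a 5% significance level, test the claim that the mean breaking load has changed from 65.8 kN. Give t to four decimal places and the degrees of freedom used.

H0: μ = 65.8; H1: μ ≠ 65.8 (one-sample t-test, two-sided).
t = (x̄ − μ₀)/(s/√n) = (64.6 − 65.8)/(9.67/√38) = -0.7650
df = n − 1 = 37
Two-sided p-value ≈ 0.449
Since p ≈ 0.449 > α = 0.05, fail to reject H0; the data do not provide sufficient evidence against H0.

t = -0.7650, df = 37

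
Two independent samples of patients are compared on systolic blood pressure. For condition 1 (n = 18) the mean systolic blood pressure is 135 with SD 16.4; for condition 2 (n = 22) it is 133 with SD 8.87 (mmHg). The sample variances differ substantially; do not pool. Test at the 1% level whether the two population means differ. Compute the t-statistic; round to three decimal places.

0.465

Let group 1 = condition 1, group 2 = condition 2. H0: μ_1 = μ_2; H1: μ_1 ≠ μ_2 (Welch's two-sample t-test, two-sided).
t = (x̄_1 − x̄_2)/√(s_1²/n_1 + s_2²/n_2) = (135 − 133)/√(16.4²/18 + 8.87²/22) = 0.465
Welch–Satterthwaite df ≈ 24.95
Two-sided p-value ≈ 0.646
Since p ≈ 0.646 > α = 0.01, fail to reject H0; the evidence is not statistically significant.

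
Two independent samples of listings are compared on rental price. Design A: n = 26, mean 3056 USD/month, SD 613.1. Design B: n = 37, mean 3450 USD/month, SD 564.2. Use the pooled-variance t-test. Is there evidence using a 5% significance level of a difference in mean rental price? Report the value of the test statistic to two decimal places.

Let group 1 = design A, group 2 = design B. H0: μ_1 = μ_2; H1: μ_1 ≠ μ_2 (two-sample pooled-variance t-test, two-sided).
s_p² = [(26−1)·613.1² + (37−1)·564.2²]/(26+37−2) = 341916
t = (3056 − 3450)/√[341916·(1/26 + 1/37)] = -2.63
df = n₁ + n₂ − 2 = 61
Two-sided p-value ≈ 0.0107
Since p ≈ 0.0107 < α = 0.05, reject H0; the evidence is statistically significant.

-2.63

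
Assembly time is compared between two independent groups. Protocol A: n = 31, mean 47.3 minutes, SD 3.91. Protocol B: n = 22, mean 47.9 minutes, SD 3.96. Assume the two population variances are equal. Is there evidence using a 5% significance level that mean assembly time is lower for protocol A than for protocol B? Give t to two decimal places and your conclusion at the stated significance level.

Let group 1 = protocol A, group 2 = protocol B. H0: μ_1 = μ_2; H1: μ_1 < μ_2 (two-sample pooled-variance t-test, left-tailed).
s_p² = [(31−1)·3.91² + (22−1)·3.96²]/(31+22−2) = 15.4501
t = (47.3 − 47.9)/√[15.4501·(1/31 + 1/22)] = -0.55
df = n₁ + n₂ − 2 = 51
p-value = P(T ≤ -0.55) ≈ 0.2932
Since p ≈ 0.2932 > α = 0.05, fail to reject H0; the data do not provide sufficient evidence against H0.

t = -0.55; fail to reject H0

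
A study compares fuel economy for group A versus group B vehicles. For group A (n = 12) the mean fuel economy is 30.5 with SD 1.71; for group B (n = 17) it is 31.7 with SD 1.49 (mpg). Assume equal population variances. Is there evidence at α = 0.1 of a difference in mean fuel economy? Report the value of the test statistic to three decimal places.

-2.010

Let group 1 = group A, group 2 = group B. H0: μ_1 = μ_2; H1: μ_1 ≠ μ_2 (two-sample pooled-variance t-test, two-sided).
s_p² = [(12−1)·1.71² + (17−1)·1.49²]/(12+17−2) = 2.50691
t = (30.5 − 31.7)/√[2.50691·(1/12 + 1/17)] = -2.010
df = n₁ + n₂ − 2 = 27
Two-sided p-value ≈ 0.0545
Since p ≈ 0.0545 < α = 0.1, reject H0; the evidence is statistically significant.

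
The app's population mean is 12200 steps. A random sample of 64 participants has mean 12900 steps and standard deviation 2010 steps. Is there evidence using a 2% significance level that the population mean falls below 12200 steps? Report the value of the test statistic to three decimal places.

2.786

H0: μ = 12200; H1: μ < 12200 (one-sample t-test, left-tailed).
t = (x̄ − μ₀)/(s/√n) = (12900 − 12200)/(2010/√64) = 2.786
df = n − 1 = 63
p-value = P(T ≤ 2.786) ≈ 0.996
Since p ≈ 0.996 > α = 0.02, fail to reject H0; the evidence is not statistically significant.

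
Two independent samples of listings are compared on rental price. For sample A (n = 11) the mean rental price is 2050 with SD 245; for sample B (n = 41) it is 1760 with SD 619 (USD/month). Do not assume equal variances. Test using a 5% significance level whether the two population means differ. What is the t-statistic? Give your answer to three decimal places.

2.384

Let group 1 = sample A, group 2 = sample B. H0: μ_1 = μ_2; H1: μ_1 ≠ μ_2 (Welch's two-sample t-test, two-sided).
t = (x̄_1 − x̄_2)/√(s_1²/n_1 + s_2²/n_2) = (2050 − 1760)/√(245²/11 + 619²/41) = 2.384
Welch–Satterthwaite df ≈ 42.45
Two-sided p-value ≈ 0.022
Since p ≈ 0.022 < α = 0.05, reject H0; the data support H1.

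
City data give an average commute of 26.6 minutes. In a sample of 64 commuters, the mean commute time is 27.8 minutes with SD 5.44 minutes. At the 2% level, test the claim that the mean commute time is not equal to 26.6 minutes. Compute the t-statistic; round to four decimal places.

1.7647

H0: μ = 26.6; H1: μ ≠ 26.6 (one-sample t-test, two-sided).
t = (x̄ − μ₀)/(s/√n) = (27.8 − 26.6)/(5.44/√64) = 1.7647
df = n − 1 = 63
Two-sided p-value ≈ 0.082
Since p ≈ 0.082 > α = 0.02, fail to reject H0; the data do not provide sufficient evidence against H0.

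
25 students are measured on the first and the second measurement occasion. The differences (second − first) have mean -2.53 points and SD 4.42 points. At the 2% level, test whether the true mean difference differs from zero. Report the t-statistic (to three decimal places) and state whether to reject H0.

H0: μ_d = 0; H1: μ_d ≠ 0 (paired t-test on the differences, two-sided).
t = d̄/(s_d/√n) = -2.53/(4.42/√25) = -2.862
df = n − 1 = 24
Two-sided p-value ≈ 0.009
Since p ≈ 0.009 < α = 0.02, reject H0; the data support H1.

t = -2.862; reject H0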